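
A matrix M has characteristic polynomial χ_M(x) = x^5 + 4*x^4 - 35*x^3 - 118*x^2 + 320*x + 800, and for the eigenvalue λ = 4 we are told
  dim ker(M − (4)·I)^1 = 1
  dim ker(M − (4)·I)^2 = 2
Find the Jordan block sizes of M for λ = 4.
Block sizes for λ = 4: [2]

From the dimensions of kernels of powers, the number of Jordan blocks of size at least j is d_j − d_{j−1} where d_j = dim ker(N^j) (with d_0 = 0). Computing the differences gives [1, 1].
The number of blocks of size exactly k is (#blocks of size ≥ k) − (#blocks of size ≥ k + 1), so the partition is: 1 block(s) of size 2.
In nonincreasing order the block sizes are [2].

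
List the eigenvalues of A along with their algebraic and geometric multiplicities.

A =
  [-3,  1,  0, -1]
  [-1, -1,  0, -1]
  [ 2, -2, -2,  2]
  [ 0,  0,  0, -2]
λ = -2: alg = 4, geom = 3

Step 1 — factor the characteristic polynomial to read off the algebraic multiplicities:
  χ_A(x) = (x + 2)^4

Step 2 — compute geometric multiplicities via the rank-nullity identity g(λ) = n − rank(A − λI):
  rank(A − (-2)·I) = 1, so dim ker(A − (-2)·I) = n − 1 = 3

Summary:
  λ = -2: algebraic multiplicity = 4, geometric multiplicity = 3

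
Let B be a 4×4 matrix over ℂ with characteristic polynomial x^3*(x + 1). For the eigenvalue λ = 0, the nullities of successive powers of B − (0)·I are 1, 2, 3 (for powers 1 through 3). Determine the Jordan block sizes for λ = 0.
Block sizes for λ = 0: [3]

From the dimensions of kernels of powers, the number of Jordan blocks of size at least j is d_j − d_{j−1} where d_j = dim ker(N^j) (with d_0 = 0). Computing the differences gives [1, 1, 1].
The number of blocks of size exactly k is (#blocks of size ≥ k) − (#blocks of size ≥ k + 1), so the partition is: 1 block(s) of size 3.
In nonincreasing order the block sizes are [3].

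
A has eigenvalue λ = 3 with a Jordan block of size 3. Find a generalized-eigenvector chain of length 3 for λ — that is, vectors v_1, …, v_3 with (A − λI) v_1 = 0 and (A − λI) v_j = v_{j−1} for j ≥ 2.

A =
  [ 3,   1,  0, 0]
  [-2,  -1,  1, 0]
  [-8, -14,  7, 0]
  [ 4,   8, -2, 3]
A Jordan chain for λ = 3 of length 3:
v_1 = (-2, 0, -4, 0)ᵀ
v_2 = (0, -2, -8, 4)ᵀ
v_3 = (1, 0, 0, 0)ᵀ

Let N = A − (3)·I. We want v_3 with N^3 v_3 = 0 but N^2 v_3 ≠ 0; then v_{j-1} := N · v_j for j = 3, …, 2.

Pick v_3 = (1, 0, 0, 0)ᵀ.
Then v_2 = N · v_3 = (0, -2, -8, 4)ᵀ.
Then v_1 = N · v_2 = (-2, 0, -4, 0)ᵀ.

Sanity check: (A − (3)·I) v_1 = (0, 0, 0, 0)ᵀ = 0. ✓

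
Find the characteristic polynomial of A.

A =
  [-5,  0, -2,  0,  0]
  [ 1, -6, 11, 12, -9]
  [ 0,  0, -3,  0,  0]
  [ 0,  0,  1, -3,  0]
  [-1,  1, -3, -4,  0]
x^5 + 17*x^4 + 114*x^3 + 378*x^2 + 621*x + 405

Expanding det(x·I − A) (e.g. by cofactor expansion or by noting that A is similar to its Jordan form J, which has the same characteristic polynomial as A) gives
  χ_A(x) = x^5 + 17*x^4 + 114*x^3 + 378*x^2 + 621*x + 405
which factors as (x + 3)^4*(x + 5). The eigenvalues (with algebraic multiplicities) are λ = -5 with multiplicity 1, λ = -3 with multiplicity 4.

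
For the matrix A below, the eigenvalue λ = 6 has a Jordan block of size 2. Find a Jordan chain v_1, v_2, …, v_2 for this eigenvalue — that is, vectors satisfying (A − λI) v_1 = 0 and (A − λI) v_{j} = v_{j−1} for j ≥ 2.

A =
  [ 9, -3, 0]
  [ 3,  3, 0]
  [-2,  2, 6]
A Jordan chain for λ = 6 of length 2:
v_1 = (3, 3, -2)ᵀ
v_2 = (1, 0, 0)ᵀ

Let N = A − (6)·I. We want v_2 with N^2 v_2 = 0 but N^1 v_2 ≠ 0; then v_{j-1} := N · v_j for j = 2, …, 2.

Pick v_2 = (1, 0, 0)ᵀ.
Then v_1 = N · v_2 = (3, 3, -2)ᵀ.

Sanity check: (A − (6)·I) v_1 = (0, 0, 0)ᵀ = 0. ✓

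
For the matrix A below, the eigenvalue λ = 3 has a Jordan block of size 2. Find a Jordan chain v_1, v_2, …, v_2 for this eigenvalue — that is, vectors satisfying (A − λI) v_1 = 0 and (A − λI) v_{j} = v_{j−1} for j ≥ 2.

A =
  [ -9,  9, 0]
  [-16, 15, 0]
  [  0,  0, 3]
A Jordan chain for λ = 3 of length 2:
v_1 = (-12, -16, 0)ᵀ
v_2 = (1, 0, 0)ᵀ

Let N = A − (3)·I. We want v_2 with N^2 v_2 = 0 but N^1 v_2 ≠ 0; then v_{j-1} := N · v_j for j = 2, …, 2.

Pick v_2 = (1, 0, 0)ᵀ.
Then v_1 = N · v_2 = (-12, -16, 0)ᵀ.

Sanity check: (A − (3)·I) v_1 = (0, 0, 0)ᵀ = 0. ✓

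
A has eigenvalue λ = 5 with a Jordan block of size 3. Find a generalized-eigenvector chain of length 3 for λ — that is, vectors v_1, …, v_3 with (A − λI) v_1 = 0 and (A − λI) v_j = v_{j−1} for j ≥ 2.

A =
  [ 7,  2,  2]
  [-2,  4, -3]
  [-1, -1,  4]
A Jordan chain for λ = 5 of length 3:
v_1 = (-2, 1, 1)ᵀ
v_2 = (2, -2, -1)ᵀ
v_3 = (1, 0, 0)ᵀ

Let N = A − (5)·I. We want v_3 with N^3 v_3 = 0 but N^2 v_3 ≠ 0; then v_{j-1} := N · v_j for j = 3, …, 2.

Pick v_3 = (1, 0, 0)ᵀ.
Then v_2 = N · v_3 = (2, -2, -1)ᵀ.
Then v_1 = N · v_2 = (-2, 1, 1)ᵀ.

Sanity check: (A − (5)·I) v_1 = (0, 0, 0)ᵀ = 0. ✓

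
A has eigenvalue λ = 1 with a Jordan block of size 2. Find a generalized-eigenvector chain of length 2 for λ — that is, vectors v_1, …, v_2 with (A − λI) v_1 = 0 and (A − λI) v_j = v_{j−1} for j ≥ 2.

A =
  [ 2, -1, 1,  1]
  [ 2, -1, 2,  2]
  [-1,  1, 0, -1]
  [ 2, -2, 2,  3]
A Jordan chain for λ = 1 of length 2:
v_1 = (1, 2, -1, 2)ᵀ
v_2 = (1, 0, 0, 0)ᵀ

Let N = A − (1)·I. We want v_2 with N^2 v_2 = 0 but N^1 v_2 ≠ 0; then v_{j-1} := N · v_j for j = 2, …, 2.

Pick v_2 = (1, 0, 0, 0)ᵀ.
Then v_1 = N · v_2 = (1, 2, -1, 2)ᵀ.

Sanity check: (A − (1)·I) v_1 = (0, 0, 0, 0)ᵀ = 0. ✓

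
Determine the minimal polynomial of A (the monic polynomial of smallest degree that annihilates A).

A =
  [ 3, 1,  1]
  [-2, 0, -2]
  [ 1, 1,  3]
x^2 - 4*x + 4

The characteristic polynomial is χ_A(x) = (x - 2)^3, so the eigenvalues are known. The minimal polynomial is
  m_A(x) = Π_λ (x − λ)^{k_λ}
where k_λ is the size of the *largest* Jordan block for λ (equivalently, the smallest k with (A − λI)^k v = 0 for every generalised eigenvector v of λ).

  λ = 2: largest Jordan block has size 2, contributing (x − 2)^2

So m_A(x) = (x - 2)^2 = x^2 - 4*x + 4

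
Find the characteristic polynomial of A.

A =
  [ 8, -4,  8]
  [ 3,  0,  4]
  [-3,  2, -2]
x^3 - 6*x^2 + 12*x - 8

Expanding det(x·I − A) (e.g. by cofactor expansion or by noting that A is similar to its Jordan form J, which has the same characteristic polynomial as A) gives
  χ_A(x) = x^3 - 6*x^2 + 12*x - 8
which factors as (x - 2)^3. The eigenvalues (with algebraic multiplicities) are λ = 2 with multiplicity 3.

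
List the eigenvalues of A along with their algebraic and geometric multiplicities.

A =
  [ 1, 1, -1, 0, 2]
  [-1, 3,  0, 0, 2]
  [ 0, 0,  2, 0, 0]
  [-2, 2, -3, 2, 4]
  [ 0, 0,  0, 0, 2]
λ = 2: alg = 5, geom = 3

Step 1 — factor the characteristic polynomial to read off the algebraic multiplicities:
  χ_A(x) = (x - 2)^5

Step 2 — compute geometric multiplicities via the rank-nullity identity g(λ) = n − rank(A − λI):
  rank(A − (2)·I) = 2, so dim ker(A − (2)·I) = n − 2 = 3

Summary:
  λ = 2: algebraic multiplicity = 5, geometric multiplicity = 3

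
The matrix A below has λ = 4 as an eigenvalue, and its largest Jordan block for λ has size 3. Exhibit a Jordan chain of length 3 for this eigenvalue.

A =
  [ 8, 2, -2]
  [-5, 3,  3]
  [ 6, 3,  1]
A Jordan chain for λ = 4 of length 3:
v_1 = (-6, 3, -9)ᵀ
v_2 = (4, -5, 6)ᵀ
v_3 = (1, 0, 0)ᵀ

Let N = A − (4)·I. We want v_3 with N^3 v_3 = 0 but N^2 v_3 ≠ 0; then v_{j-1} := N · v_j for j = 3, …, 2.

Pick v_3 = (1, 0, 0)ᵀ.
Then v_2 = N · v_3 = (4, -5, 6)ᵀ.
Then v_1 = N · v_2 = (-6, 3, -9)ᵀ.

Sanity check: (A − (4)·I) v_1 = (0, 0, 0)ᵀ = 0. ✓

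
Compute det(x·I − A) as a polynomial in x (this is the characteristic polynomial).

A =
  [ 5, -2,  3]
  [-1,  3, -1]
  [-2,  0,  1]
x^3 - 9*x^2 + 27*x - 27

Expanding det(x·I − A) (e.g. by cofactor expansion or by noting that A is similar to its Jordan form J, which has the same characteristic polynomial as A) gives
  χ_A(x) = x^3 - 9*x^2 + 27*x - 27
which factors as (x - 3)^3. The eigenvalues (with algebraic multiplicities) are λ = 3 with multiplicity 3.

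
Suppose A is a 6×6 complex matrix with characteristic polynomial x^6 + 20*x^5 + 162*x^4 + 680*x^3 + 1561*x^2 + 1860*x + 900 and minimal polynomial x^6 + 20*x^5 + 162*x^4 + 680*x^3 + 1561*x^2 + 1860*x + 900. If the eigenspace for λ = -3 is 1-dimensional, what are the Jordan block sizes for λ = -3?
Block sizes for λ = -3: [2]

Step 1 — from the characteristic polynomial, algebraic multiplicity of λ = -3 is 2. From dim ker(A − (-3)·I) = 1, there are exactly 1 Jordan blocks for λ = -3.
Step 2 — from the minimal polynomial, the factor (x + 3)^2 tells us the largest block for λ = -3 has size 2.
Step 3 — with total size 2, 1 blocks, and largest block 2, the block sizes (in nonincreasing order) are [2].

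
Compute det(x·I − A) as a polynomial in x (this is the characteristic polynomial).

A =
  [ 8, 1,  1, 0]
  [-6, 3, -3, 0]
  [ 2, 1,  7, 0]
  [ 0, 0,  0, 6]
x^4 - 24*x^3 + 216*x^2 - 864*x + 1296

Expanding det(x·I − A) (e.g. by cofactor expansion or by noting that A is similar to its Jordan form J, which has the same characteristic polynomial as A) gives
  χ_A(x) = x^4 - 24*x^3 + 216*x^2 - 864*x + 1296
which factors as (x - 6)^4. The eigenvalues (with algebraic multiplicities) are λ = 6 with multiplicity 4.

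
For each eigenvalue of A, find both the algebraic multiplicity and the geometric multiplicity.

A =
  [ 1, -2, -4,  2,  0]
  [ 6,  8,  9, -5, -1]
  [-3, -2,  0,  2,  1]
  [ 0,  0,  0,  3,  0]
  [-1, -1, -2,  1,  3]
λ = 3: alg = 5, geom = 3

Step 1 — factor the characteristic polynomial to read off the algebraic multiplicities:
  χ_A(x) = (x - 3)^5

Step 2 — compute geometric multiplicities via the rank-nullity identity g(λ) = n − rank(A − λI):
  rank(A − (3)·I) = 2, so dim ker(A − (3)·I) = n − 2 = 3

Summary:
  λ = 3: algebraic multiplicity = 5, geometric multiplicity = 3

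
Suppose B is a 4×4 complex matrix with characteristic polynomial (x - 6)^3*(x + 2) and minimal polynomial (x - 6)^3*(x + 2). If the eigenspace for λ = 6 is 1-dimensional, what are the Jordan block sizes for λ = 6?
Block sizes for λ = 6: [3]

Step 1 — from the characteristic polynomial, algebraic multiplicity of λ = 6 is 3. From dim ker(B − (6)·I) = 1, there are exactly 1 Jordan blocks for λ = 6.
Step 2 — from the minimal polynomial, the factor (x − 6)^3 tells us the largest block for λ = 6 has size 3.
Step 3 — with total size 3, 1 blocks, and largest block 3, the block sizes (in nonincreasing order) are [3].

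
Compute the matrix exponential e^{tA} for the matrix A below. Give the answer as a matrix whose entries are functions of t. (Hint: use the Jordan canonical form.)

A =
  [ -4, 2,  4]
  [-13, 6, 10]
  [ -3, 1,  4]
e^{tA} =
  [-t^2*exp(2*t) - 6*t*exp(2*t) + exp(2*t), 2*t*exp(2*t), 2*t^2*exp(2*t) + 4*t*exp(2*t)]
  [-2*t^2*exp(2*t) - 13*t*exp(2*t), 4*t*exp(2*t) + exp(2*t), 4*t^2*exp(2*t) + 10*t*exp(2*t)]
  [-t^2*exp(2*t)/2 - 3*t*exp(2*t), t*exp(2*t), t^2*exp(2*t) + 2*t*exp(2*t) + exp(2*t)]

Strategy: write A = P · J · P⁻¹ where J is a Jordan canonical form, so e^{tA} = P · e^{tJ} · P⁻¹, and e^{tJ} can be computed block-by-block.

A has Jordan form
J =
  [2, 1, 0]
  [0, 2, 1]
  [0, 0, 2]
(up to reordering of blocks).

Per-block formulas:
  For a 3×3 Jordan block J_3(2): exp(t · J_3(2)) = e^(2t)·(I + t·N + (t^2/2)·N^2), where N is the 3×3 nilpotent shift.

After assembling e^{tJ} and conjugating by P, we get:

e^{tA} =
  [-t^2*exp(2*t) - 6*t*exp(2*t) + exp(2*t), 2*t*exp(2*t), 2*t^2*exp(2*t) + 4*t*exp(2*t)]
  [-2*t^2*exp(2*t) - 13*t*exp(2*t), 4*t*exp(2*t) + exp(2*t), 4*t^2*exp(2*t) + 10*t*exp(2*t)]
  [-t^2*exp(2*t)/2 - 3*t*exp(2*t), t*exp(2*t), t^2*exp(2*t) + 2*t*exp(2*t) + exp(2*t)]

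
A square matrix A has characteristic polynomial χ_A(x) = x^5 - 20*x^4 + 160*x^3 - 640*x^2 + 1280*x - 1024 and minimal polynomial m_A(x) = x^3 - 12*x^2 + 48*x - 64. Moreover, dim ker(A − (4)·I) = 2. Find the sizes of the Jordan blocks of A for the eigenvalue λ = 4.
Block sizes for λ = 4: [3, 2]

Step 1 — from the characteristic polynomial, algebraic multiplicity of λ = 4 is 5. From dim ker(A − (4)·I) = 2, there are exactly 2 Jordan blocks for λ = 4.
Step 2 — from the minimal polynomial, the factor (x − 4)^3 tells us the largest block for λ = 4 has size 3.
Step 3 — with total size 5, 2 blocks, and largest block 3, the block sizes (in nonincreasing order) are [3, 2].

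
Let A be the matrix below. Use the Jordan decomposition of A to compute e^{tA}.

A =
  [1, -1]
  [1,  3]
e^{tA} =
  [-t*exp(2*t) + exp(2*t), -t*exp(2*t)]
  [t*exp(2*t), t*exp(2*t) + exp(2*t)]

Strategy: write A = P · J · P⁻¹ where J is a Jordan canonical form, so e^{tA} = P · e^{tJ} · P⁻¹, and e^{tJ} can be computed block-by-block.

A has Jordan form
J =
  [2, 1]
  [0, 2]
(up to reordering of blocks).

Per-block formulas:
  For a 2×2 Jordan block J_2(2): exp(t · J_2(2)) = e^(2t)·(I + t·N), where N is the 2×2 nilpotent shift.

After assembling e^{tJ} and conjugating by P, we get:

e^{tA} =
  [-t*exp(2*t) + exp(2*t), -t*exp(2*t)]
  [t*exp(2*t), t*exp(2*t) + exp(2*t)]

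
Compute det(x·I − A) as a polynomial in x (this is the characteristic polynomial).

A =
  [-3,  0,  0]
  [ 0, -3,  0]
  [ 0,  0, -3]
x^3 + 9*x^2 + 27*x + 27

Expanding det(x·I − A) (e.g. by cofactor expansion or by noting that A is similar to its Jordan form J, which has the same characteristic polynomial as A) gives
  χ_A(x) = x^3 + 9*x^2 + 27*x + 27
which factors as (x + 3)^3. The eigenvalues (with algebraic multiplicities) are λ = -3 with multiplicity 3.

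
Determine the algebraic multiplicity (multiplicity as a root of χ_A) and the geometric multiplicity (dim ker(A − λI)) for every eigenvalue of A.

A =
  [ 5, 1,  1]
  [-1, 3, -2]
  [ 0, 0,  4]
λ = 4: alg = 3, geom = 1

Step 1 — factor the characteristic polynomial to read off the algebraic multiplicities:
  χ_A(x) = (x - 4)^3

Step 2 — compute geometric multiplicities via the rank-nullity identity g(λ) = n − rank(A − λI):
  rank(A − (4)·I) = 2, so dim ker(A − (4)·I) = n − 2 = 1

Summary:
  λ = 4: algebraic multiplicity = 3, geometric multiplicity = 1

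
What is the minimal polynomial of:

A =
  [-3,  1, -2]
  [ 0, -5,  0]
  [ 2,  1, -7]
x^2 + 10*x + 25

The characteristic polynomial is χ_A(x) = (x + 5)^3, so the eigenvalues are known. The minimal polynomial is
  m_A(x) = Π_λ (x − λ)^{k_λ}
where k_λ is the size of the *largest* Jordan block for λ (equivalently, the smallest k with (A − λI)^k v = 0 for every generalised eigenvector v of λ).

  λ = -5: largest Jordan block has size 2, contributing (x + 5)^2

So m_A(x) = (x + 5)^2 = x^2 + 10*x + 25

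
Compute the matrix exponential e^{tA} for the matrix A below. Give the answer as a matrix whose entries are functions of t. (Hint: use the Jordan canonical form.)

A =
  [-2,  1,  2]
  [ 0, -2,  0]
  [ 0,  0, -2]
e^{tA} =
  [exp(-2*t), t*exp(-2*t), 2*t*exp(-2*t)]
  [0, exp(-2*t), 0]
  [0, 0, exp(-2*t)]

Strategy: write A = P · J · P⁻¹ where J is a Jordan canonical form, so e^{tA} = P · e^{tJ} · P⁻¹, and e^{tJ} can be computed block-by-block.

A has Jordan form
J =
  [-2,  1,  0]
  [ 0, -2,  0]
  [ 0,  0, -2]
(up to reordering of blocks).

Per-block formulas:
  For a 1×1 block at λ = -2: exp(t · [-2]) = [e^(-2t)].
  For a 2×2 Jordan block J_2(-2): exp(t · J_2(-2)) = e^(-2t)·(I + t·N), where N is the 2×2 nilpotent shift.

After assembling e^{tJ} and conjugating by P, we get:

e^{tA} =
  [exp(-2*t), t*exp(-2*t), 2*t*exp(-2*t)]
  [0, exp(-2*t), 0]
  [0, 0, exp(-2*t)]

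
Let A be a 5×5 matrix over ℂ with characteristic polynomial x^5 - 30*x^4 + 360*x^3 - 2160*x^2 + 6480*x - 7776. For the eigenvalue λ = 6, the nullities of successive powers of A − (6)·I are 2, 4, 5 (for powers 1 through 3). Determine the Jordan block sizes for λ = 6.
Block sizes for λ = 6: [3, 2]

From the dimensions of kernels of powers, the number of Jordan blocks of size at least j is d_j − d_{j−1} where d_j = dim ker(N^j) (with d_0 = 0). Computing the differences gives [2, 2, 1].
The number of blocks of size exactly k is (#blocks of size ≥ k) − (#blocks of size ≥ k + 1), so the partition is: 1 block(s) of size 2, 1 block(s) of size 3.
In nonincreasing order the block sizes are [3, 2].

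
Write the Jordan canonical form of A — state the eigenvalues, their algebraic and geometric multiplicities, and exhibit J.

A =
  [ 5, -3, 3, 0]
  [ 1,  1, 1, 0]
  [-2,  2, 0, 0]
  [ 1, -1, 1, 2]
J_2(2) ⊕ J_1(2) ⊕ J_1(2)

The characteristic polynomial is
  det(x·I − A) = x^4 - 8*x^3 + 24*x^2 - 32*x + 16 = (x - 2)^4

Eigenvalues and multiplicities (the geometric multiplicity of λ is n − rank(A − λI), which equals the number of Jordan blocks for λ):
  λ = 2: algebraic multiplicity = 4, geometric multiplicity = 3

Determining the block sizes for each eigenvalue:
  λ = 2: 3 blocks summing to 4 forces exactly one block of size 2 and the rest size 1 → block sizes [2, 1, 1]

Assembling the blocks gives a Jordan form
J =
  [2, 1, 0, 0]
  [0, 2, 0, 0]
  [0, 0, 2, 0]
  [0, 0, 0, 2]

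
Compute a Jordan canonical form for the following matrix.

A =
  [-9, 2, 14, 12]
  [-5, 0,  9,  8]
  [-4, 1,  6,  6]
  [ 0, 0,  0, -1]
J_3(-1) ⊕ J_1(-1)

The characteristic polynomial is
  det(x·I − A) = x^4 + 4*x^3 + 6*x^2 + 4*x + 1 = (x + 1)^4

Eigenvalues and multiplicities (the geometric multiplicity of λ is n − rank(A − λI), which equals the number of Jordan blocks for λ):
  λ = -1: algebraic multiplicity = 4, geometric multiplicity = 2

Determining the block sizes for each eigenvalue:
  λ = -1: with am = 4 and gm = 2, the partition is not yet determined (e.g. several partitions of 4 into 2 parts exist). Let N = A − (-1)·I. Computing rank(N^1) = 2, rank(N^2) = 1, rank(N^3) = 0; the number of blocks of size ≥ j is rank(N^{j−1}) − rank(N^j), giving [2, 1, 1]. So we have 1 block(s) of size 3, 1 block(s) of size 1 → block sizes [3, 1]

Assembling the blocks gives a Jordan form
J =
  [-1,  1,  0,  0]
  [ 0, -1,  1,  0]
  [ 0,  0, -1,  0]
  [ 0,  0,  0, -1]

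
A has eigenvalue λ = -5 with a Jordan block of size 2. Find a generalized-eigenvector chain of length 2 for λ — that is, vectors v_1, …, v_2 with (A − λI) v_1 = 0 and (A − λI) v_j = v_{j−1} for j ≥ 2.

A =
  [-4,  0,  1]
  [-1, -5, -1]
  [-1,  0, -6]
A Jordan chain for λ = -5 of length 2:
v_1 = (1, -1, -1)ᵀ
v_2 = (1, 0, 0)ᵀ

Let N = A − (-5)·I. We want v_2 with N^2 v_2 = 0 but N^1 v_2 ≠ 0; then v_{j-1} := N · v_j for j = 2, …, 2.

Pick v_2 = (1, 0, 0)ᵀ.
Then v_1 = N · v_2 = (1, -1, -1)ᵀ.

Sanity check: (A − (-5)·I) v_1 = (0, 0, 0)ᵀ = 0. ✓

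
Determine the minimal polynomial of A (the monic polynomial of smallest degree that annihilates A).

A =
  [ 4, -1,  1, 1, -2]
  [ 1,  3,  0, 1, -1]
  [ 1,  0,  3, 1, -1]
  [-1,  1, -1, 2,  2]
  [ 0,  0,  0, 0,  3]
x^2 - 6*x + 9

The characteristic polynomial is χ_A(x) = (x - 3)^5, so the eigenvalues are known. The minimal polynomial is
  m_A(x) = Π_λ (x − λ)^{k_λ}
where k_λ is the size of the *largest* Jordan block for λ (equivalently, the smallest k with (A − λI)^k v = 0 for every generalised eigenvector v of λ).

  λ = 3: largest Jordan block has size 2, contributing (x − 3)^2

So m_A(x) = (x - 3)^2 = x^2 - 6*x + 9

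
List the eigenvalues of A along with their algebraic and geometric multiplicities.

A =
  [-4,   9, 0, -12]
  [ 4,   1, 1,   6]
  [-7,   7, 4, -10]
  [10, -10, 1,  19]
λ = 5: alg = 4, geom = 2

Step 1 — factor the characteristic polynomial to read off the algebraic multiplicities:
  χ_A(x) = (x - 5)^4

Step 2 — compute geometric multiplicities via the rank-nullity identity g(λ) = n − rank(A − λI):
  rank(A − (5)·I) = 2, so dim ker(A − (5)·I) = n − 2 = 2

Summary:
  λ = 5: algebraic multiplicity = 4, geometric multiplicity = 2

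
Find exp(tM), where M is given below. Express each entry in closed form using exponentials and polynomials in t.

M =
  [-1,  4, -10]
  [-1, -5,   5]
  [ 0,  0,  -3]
e^{tM} =
  [2*t*exp(-3*t) + exp(-3*t), 4*t*exp(-3*t), -10*t*exp(-3*t)]
  [-t*exp(-3*t), -2*t*exp(-3*t) + exp(-3*t), 5*t*exp(-3*t)]
  [0, 0, exp(-3*t)]

Strategy: write M = P · J · P⁻¹ where J is a Jordan canonical form, so e^{tM} = P · e^{tJ} · P⁻¹, and e^{tJ} can be computed block-by-block.

M has Jordan form
J =
  [-3,  1,  0]
  [ 0, -3,  0]
  [ 0,  0, -3]
(up to reordering of blocks).

Per-block formulas:
  For a 2×2 Jordan block J_2(-3): exp(t · J_2(-3)) = e^(-3t)·(I + t·N), where N is the 2×2 nilpotent shift.
  For a 1×1 block at λ = -3: exp(t · [-3]) = [e^(-3t)].

After assembling e^{tJ} and conjugating by P, we get:

e^{tM} =
  [2*t*exp(-3*t) + exp(-3*t), 4*t*exp(-3*t), -10*t*exp(-3*t)]
  [-t*exp(-3*t), -2*t*exp(-3*t) + exp(-3*t), 5*t*exp(-3*t)]
  [0, 0, exp(-3*t)]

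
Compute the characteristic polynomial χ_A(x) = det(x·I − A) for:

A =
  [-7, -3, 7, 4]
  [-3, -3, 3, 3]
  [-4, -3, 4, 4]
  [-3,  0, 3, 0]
x^4 + 6*x^3 + 9*x^2

Expanding det(x·I − A) (e.g. by cofactor expansion or by noting that A is similar to its Jordan form J, which has the same characteristic polynomial as A) gives
  χ_A(x) = x^4 + 6*x^3 + 9*x^2
which factors as x^2*(x + 3)^2. The eigenvalues (with algebraic multiplicities) are λ = -3 with multiplicity 2, λ = 0 with multiplicity 2.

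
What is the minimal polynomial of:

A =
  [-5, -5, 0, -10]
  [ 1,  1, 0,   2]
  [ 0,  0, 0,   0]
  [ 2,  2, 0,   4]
x^2

The characteristic polynomial is χ_A(x) = x^4, so the eigenvalues are known. The minimal polynomial is
  m_A(x) = Π_λ (x − λ)^{k_λ}
where k_λ is the size of the *largest* Jordan block for λ (equivalently, the smallest k with (A − λI)^k v = 0 for every generalised eigenvector v of λ).

  λ = 0: largest Jordan block has size 2, contributing (x − 0)^2

So m_A(x) = x^2 = x^2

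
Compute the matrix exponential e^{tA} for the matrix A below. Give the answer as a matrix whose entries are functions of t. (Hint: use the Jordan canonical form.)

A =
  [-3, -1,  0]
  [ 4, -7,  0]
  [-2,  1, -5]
e^{tA} =
  [2*t*exp(-5*t) + exp(-5*t), -t*exp(-5*t), 0]
  [4*t*exp(-5*t), -2*t*exp(-5*t) + exp(-5*t), 0]
  [-2*t*exp(-5*t), t*exp(-5*t), exp(-5*t)]

Strategy: write A = P · J · P⁻¹ where J is a Jordan canonical form, so e^{tA} = P · e^{tJ} · P⁻¹, and e^{tJ} can be computed block-by-block.

A has Jordan form
J =
  [-5,  1,  0]
  [ 0, -5,  0]
  [ 0,  0, -5]
(up to reordering of blocks).

Per-block formulas:
  For a 2×2 Jordan block J_2(-5): exp(t · J_2(-5)) = e^(-5t)·(I + t·N), where N is the 2×2 nilpotent shift.
  For a 1×1 block at λ = -5: exp(t · [-5]) = [e^(-5t)].

After assembling e^{tJ} and conjugating by P, we get:

e^{tA} =
  [2*t*exp(-5*t) + exp(-5*t), -t*exp(-5*t), 0]
  [4*t*exp(-5*t), -2*t*exp(-5*t) + exp(-5*t), 0]
  [-2*t*exp(-5*t), t*exp(-5*t), exp(-5*t)]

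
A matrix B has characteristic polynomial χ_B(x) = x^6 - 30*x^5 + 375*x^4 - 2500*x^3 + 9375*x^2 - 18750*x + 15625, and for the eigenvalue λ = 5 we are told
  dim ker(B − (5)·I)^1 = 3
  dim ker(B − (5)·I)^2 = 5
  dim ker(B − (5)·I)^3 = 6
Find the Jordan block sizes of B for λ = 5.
Block sizes for λ = 5: [3, 2, 1]

From the dimensions of kernels of powers, the number of Jordan blocks of size at least j is d_j − d_{j−1} where d_j = dim ker(N^j) (with d_0 = 0). Computing the differences gives [3, 2, 1].
The number of blocks of size exactly k is (#blocks of size ≥ k) − (#blocks of size ≥ k + 1), so the partition is: 1 block(s) of size 1, 1 block(s) of size 2, 1 block(s) of size 3.
In nonincreasing order the block sizes are [3, 2, 1].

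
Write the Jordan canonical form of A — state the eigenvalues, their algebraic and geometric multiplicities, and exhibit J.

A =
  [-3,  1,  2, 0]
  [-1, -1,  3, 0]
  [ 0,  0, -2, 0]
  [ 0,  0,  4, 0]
J_3(-2) ⊕ J_1(0)

The characteristic polynomial is
  det(x·I − A) = x^4 + 6*x^3 + 12*x^2 + 8*x = x*(x + 2)^3

Eigenvalues and multiplicities (the geometric multiplicity of λ is n − rank(A − λI), which equals the number of Jordan blocks for λ):
  λ = -2: algebraic multiplicity = 3, geometric multiplicity = 1
  λ = 0: algebraic multiplicity = 1, geometric multiplicity = 1

Determining the block sizes for each eigenvalue:
  λ = -2: one block (gm = 1), so the single block has size am = 3 → block sizes [3]
  λ = 0: one block (gm = 1), so the single block has size am = 1 → block sizes [1]

Assembling the blocks gives a Jordan form
J =
  [-2,  1,  0, 0]
  [ 0, -2,  1, 0]
  [ 0,  0, -2, 0]
  [ 0,  0,  0, 0]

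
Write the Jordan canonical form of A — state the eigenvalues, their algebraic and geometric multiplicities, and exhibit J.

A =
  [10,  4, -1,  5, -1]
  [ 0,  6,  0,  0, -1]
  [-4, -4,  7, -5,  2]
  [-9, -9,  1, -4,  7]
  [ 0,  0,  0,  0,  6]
J_1(1) ⊕ J_2(6) ⊕ J_2(6)

The characteristic polynomial is
  det(x·I − A) = x^5 - 25*x^4 + 240*x^3 - 1080*x^2 + 2160*x - 1296 = (x - 6)^4*(x - 1)

Eigenvalues and multiplicities (the geometric multiplicity of λ is n − rank(A − λI), which equals the number of Jordan blocks for λ):
  λ = 1: algebraic multiplicity = 1, geometric multiplicity = 1
  λ = 6: algebraic multiplicity = 4, geometric multiplicity = 2

Determining the block sizes for each eigenvalue:
  λ = 1: one block (gm = 1), so the single block has size am = 1 → block sizes [1]
  λ = 6: with am = 4 and gm = 2, the partition is not yet determined (e.g. several partitions of 4 into 2 parts exist). Let N = A − (6)·I. Computing rank(N^1) = 3, rank(N^2) = 1; the number of blocks of size ≥ j is rank(N^{j−1}) − rank(N^j), giving [2, 2]. So we have 2 block(s) of size 2 → block sizes [2, 2]

Assembling the blocks gives a Jordan form
J =
  [1, 0, 0, 0, 0]
  [0, 6, 1, 0, 0]
  [0, 0, 6, 0, 0]
  [0, 0, 0, 6, 1]
  [0, 0, 0, 0, 6]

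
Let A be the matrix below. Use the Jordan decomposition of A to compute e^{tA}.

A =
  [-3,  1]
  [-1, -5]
e^{tA} =
  [t*exp(-4*t) + exp(-4*t), t*exp(-4*t)]
  [-t*exp(-4*t), -t*exp(-4*t) + exp(-4*t)]

Strategy: write A = P · J · P⁻¹ where J is a Jordan canonical form, so e^{tA} = P · e^{tJ} · P⁻¹, and e^{tJ} can be computed block-by-block.

A has Jordan form
J =
  [-4,  1]
  [ 0, -4]
(up to reordering of blocks).

Per-block formulas:
  For a 2×2 Jordan block J_2(-4): exp(t · J_2(-4)) = e^(-4t)·(I + t·N), where N is the 2×2 nilpotent shift.

After assembling e^{tJ} and conjugating by P, we get:

e^{tA} =
  [t*exp(-4*t) + exp(-4*t), t*exp(-4*t)]
  [-t*exp(-4*t), -t*exp(-4*t) + exp(-4*t)]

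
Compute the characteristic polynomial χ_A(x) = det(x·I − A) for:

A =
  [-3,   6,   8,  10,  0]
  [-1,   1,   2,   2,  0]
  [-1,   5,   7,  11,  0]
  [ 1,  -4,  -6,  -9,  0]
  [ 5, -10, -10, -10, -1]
x^5 + 5*x^4 + 10*x^3 + 10*x^2 + 5*x + 1

Expanding det(x·I − A) (e.g. by cofactor expansion or by noting that A is similar to its Jordan form J, which has the same characteristic polynomial as A) gives
  χ_A(x) = x^5 + 5*x^4 + 10*x^3 + 10*x^2 + 5*x + 1
which factors as (x + 1)^5. The eigenvalues (with algebraic multiplicities) are λ = -1 with multiplicity 5.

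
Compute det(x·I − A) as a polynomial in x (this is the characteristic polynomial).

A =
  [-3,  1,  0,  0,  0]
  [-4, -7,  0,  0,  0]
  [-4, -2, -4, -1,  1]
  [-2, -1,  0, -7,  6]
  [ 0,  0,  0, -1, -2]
x^5 + 23*x^4 + 211*x^3 + 965*x^2 + 2200*x + 2000

Expanding det(x·I − A) (e.g. by cofactor expansion or by noting that A is similar to its Jordan form J, which has the same characteristic polynomial as A) gives
  χ_A(x) = x^5 + 23*x^4 + 211*x^3 + 965*x^2 + 2200*x + 2000
which factors as (x + 4)^2*(x + 5)^3. The eigenvalues (with algebraic multiplicities) are λ = -5 with multiplicity 3, λ = -4 with multiplicity 2.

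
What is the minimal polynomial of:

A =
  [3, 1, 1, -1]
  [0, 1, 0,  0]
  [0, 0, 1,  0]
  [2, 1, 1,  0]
x^2 - 3*x + 2

The characteristic polynomial is χ_A(x) = (x - 2)*(x - 1)^3, so the eigenvalues are known. The minimal polynomial is
  m_A(x) = Π_λ (x − λ)^{k_λ}
where k_λ is the size of the *largest* Jordan block for λ (equivalently, the smallest k with (A − λI)^k v = 0 for every generalised eigenvector v of λ).

  λ = 1: largest Jordan block has size 1, contributing (x − 1)
  λ = 2: largest Jordan block has size 1, contributing (x − 2)

So m_A(x) = (x - 2)*(x - 1) = x^2 - 3*x + 2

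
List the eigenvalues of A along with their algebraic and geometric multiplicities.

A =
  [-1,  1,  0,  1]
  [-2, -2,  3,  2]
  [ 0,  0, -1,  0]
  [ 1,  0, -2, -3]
λ = -2: alg = 3, geom = 1; λ = -1: alg = 1, geom = 1

Step 1 — factor the characteristic polynomial to read off the algebraic multiplicities:
  χ_A(x) = (x + 1)*(x + 2)^3

Step 2 — compute geometric multiplicities via the rank-nullity identity g(λ) = n − rank(A − λI):
  rank(A − (-2)·I) = 3, so dim ker(A − (-2)·I) = n − 3 = 1
  rank(A − (-1)·I) = 3, so dim ker(A − (-1)·I) = n − 3 = 1

Summary:
  λ = -2: algebraic multiplicity = 3, geometric multiplicity = 1
  λ = -1: algebraic multiplicity = 1, geometric multiplicity = 1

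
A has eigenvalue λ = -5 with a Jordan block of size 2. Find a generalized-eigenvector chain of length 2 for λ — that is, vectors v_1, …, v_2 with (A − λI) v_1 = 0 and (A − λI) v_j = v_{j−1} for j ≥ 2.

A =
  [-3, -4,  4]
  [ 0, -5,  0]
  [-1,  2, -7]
A Jordan chain for λ = -5 of length 2:
v_1 = (2, 0, -1)ᵀ
v_2 = (1, 0, 0)ᵀ

Let N = A − (-5)·I. We want v_2 with N^2 v_2 = 0 but N^1 v_2 ≠ 0; then v_{j-1} := N · v_j for j = 2, …, 2.

Pick v_2 = (1, 0, 0)ᵀ.
Then v_1 = N · v_2 = (2, 0, -1)ᵀ.

Sanity check: (A − (-5)·I) v_1 = (0, 0, 0)ᵀ = 0. ✓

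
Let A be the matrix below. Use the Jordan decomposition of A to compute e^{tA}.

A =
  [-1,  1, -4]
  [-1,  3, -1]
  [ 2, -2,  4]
e^{tA} =
  [-3*t*exp(2*t) + exp(2*t), 3*t^2*exp(2*t) + t*exp(2*t), 3*t^2*exp(2*t)/2 - 4*t*exp(2*t)]
  [-t*exp(2*t), t^2*exp(2*t) + t*exp(2*t) + exp(2*t), t^2*exp(2*t)/2 - t*exp(2*t)]
  [2*t*exp(2*t), -2*t^2*exp(2*t) - 2*t*exp(2*t), -t^2*exp(2*t) + 2*t*exp(2*t) + exp(2*t)]

Strategy: write A = P · J · P⁻¹ where J is a Jordan canonical form, so e^{tA} = P · e^{tJ} · P⁻¹, and e^{tJ} can be computed block-by-block.

A has Jordan form
J =
  [2, 1, 0]
  [0, 2, 1]
  [0, 0, 2]
(up to reordering of blocks).

Per-block formulas:
  For a 3×3 Jordan block J_3(2): exp(t · J_3(2)) = e^(2t)·(I + t·N + (t^2/2)·N^2), where N is the 3×3 nilpotent shift.

After assembling e^{tJ} and conjugating by P, we get:

e^{tA} =
  [-3*t*exp(2*t) + exp(2*t), 3*t^2*exp(2*t) + t*exp(2*t), 3*t^2*exp(2*t)/2 - 4*t*exp(2*t)]
  [-t*exp(2*t), t^2*exp(2*t) + t*exp(2*t) + exp(2*t), t^2*exp(2*t)/2 - t*exp(2*t)]
  [2*t*exp(2*t), -2*t^2*exp(2*t) - 2*t*exp(2*t), -t^2*exp(2*t) + 2*t*exp(2*t) + exp(2*t)]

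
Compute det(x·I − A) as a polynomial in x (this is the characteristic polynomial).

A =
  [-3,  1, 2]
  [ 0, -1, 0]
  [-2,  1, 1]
x^3 + 3*x^2 + 3*x + 1

Expanding det(x·I − A) (e.g. by cofactor expansion or by noting that A is similar to its Jordan form J, which has the same characteristic polynomial as A) gives
  χ_A(x) = x^3 + 3*x^2 + 3*x + 1
which factors as (x + 1)^3. The eigenvalues (with algebraic multiplicities) are λ = -1 with multiplicity 3.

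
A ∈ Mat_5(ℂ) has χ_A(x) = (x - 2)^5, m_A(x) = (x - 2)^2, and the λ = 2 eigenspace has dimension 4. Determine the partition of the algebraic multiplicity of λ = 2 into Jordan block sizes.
Block sizes for λ = 2: [2, 1, 1, 1]

Step 1 — from the characteristic polynomial, algebraic multiplicity of λ = 2 is 5. From dim ker(A − (2)·I) = 4, there are exactly 4 Jordan blocks for λ = 2.
Step 2 — from the minimal polynomial, the factor (x − 2)^2 tells us the largest block for λ = 2 has size 2.
Step 3 — with total size 5, 4 blocks, and largest block 2, the block sizes (in nonincreasing order) are [2, 1, 1, 1].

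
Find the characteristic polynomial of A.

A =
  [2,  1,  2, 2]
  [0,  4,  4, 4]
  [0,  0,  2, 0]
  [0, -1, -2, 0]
x^4 - 8*x^3 + 24*x^2 - 32*x + 16

Expanding det(x·I − A) (e.g. by cofactor expansion or by noting that A is similar to its Jordan form J, which has the same characteristic polynomial as A) gives
  χ_A(x) = x^4 - 8*x^3 + 24*x^2 - 32*x + 16
which factors as (x - 2)^4. The eigenvalues (with algebraic multiplicities) are λ = 2 with multiplicity 4.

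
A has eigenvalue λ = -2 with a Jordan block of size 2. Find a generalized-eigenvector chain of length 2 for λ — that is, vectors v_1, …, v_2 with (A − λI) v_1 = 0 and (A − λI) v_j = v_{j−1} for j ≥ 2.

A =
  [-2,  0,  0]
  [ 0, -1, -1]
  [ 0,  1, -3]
A Jordan chain for λ = -2 of length 2:
v_1 = (0, 1, 1)ᵀ
v_2 = (0, 1, 0)ᵀ

Let N = A − (-2)·I. We want v_2 with N^2 v_2 = 0 but N^1 v_2 ≠ 0; then v_{j-1} := N · v_j for j = 2, …, 2.

Pick v_2 = (0, 1, 0)ᵀ.
Then v_1 = N · v_2 = (0, 1, 1)ᵀ.

Sanity check: (A − (-2)·I) v_1 = (0, 0, 0)ᵀ = 0. ✓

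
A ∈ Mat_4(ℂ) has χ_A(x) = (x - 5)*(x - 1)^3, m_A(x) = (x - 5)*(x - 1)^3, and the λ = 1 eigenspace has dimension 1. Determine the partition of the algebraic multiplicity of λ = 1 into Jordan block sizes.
Block sizes for λ = 1: [3]

Step 1 — from the characteristic polynomial, algebraic multiplicity of λ = 1 is 3. From dim ker(A − (1)·I) = 1, there are exactly 1 Jordan blocks for λ = 1.
Step 2 — from the minimal polynomial, the factor (x − 1)^3 tells us the largest block for λ = 1 has size 3.
Step 3 — with total size 3, 1 blocks, and largest block 3, the block sizes (in nonincreasing order) are [3].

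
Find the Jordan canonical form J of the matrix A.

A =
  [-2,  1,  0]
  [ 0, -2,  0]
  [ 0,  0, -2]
J_2(-2) ⊕ J_1(-2)

The characteristic polynomial is
  det(x·I − A) = x^3 + 6*x^2 + 12*x + 8 = (x + 2)^3

Eigenvalues and multiplicities (the geometric multiplicity of λ is n − rank(A − λI), which equals the number of Jordan blocks for λ):
  λ = -2: algebraic multiplicity = 3, geometric multiplicity = 2

Determining the block sizes for each eigenvalue:
  λ = -2: 2 blocks summing to 3 forces exactly one block of size 2 and the rest size 1 → block sizes [2, 1]

Assembling the blocks gives a Jordan form
J =
  [-2,  1,  0]
  [ 0, -2,  0]
  [ 0,  0, -2]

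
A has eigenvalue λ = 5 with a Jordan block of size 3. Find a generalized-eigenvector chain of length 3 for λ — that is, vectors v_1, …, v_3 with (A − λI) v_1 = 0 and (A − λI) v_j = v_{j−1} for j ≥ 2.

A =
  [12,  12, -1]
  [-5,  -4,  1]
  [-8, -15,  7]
A Jordan chain for λ = 5 of length 3:
v_1 = (-3, 2, 3)ᵀ
v_2 = (7, -5, -8)ᵀ
v_3 = (1, 0, 0)ᵀ

Let N = A − (5)·I. We want v_3 with N^3 v_3 = 0 but N^2 v_3 ≠ 0; then v_{j-1} := N · v_j for j = 3, …, 2.

Pick v_3 = (1, 0, 0)ᵀ.
Then v_2 = N · v_3 = (7, -5, -8)ᵀ.
Then v_1 = N · v_2 = (-3, 2, 3)ᵀ.

Sanity check: (A − (5)·I) v_1 = (0, 0, 0)ᵀ = 0. ✓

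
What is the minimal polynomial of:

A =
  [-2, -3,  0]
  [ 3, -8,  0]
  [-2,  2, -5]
x^2 + 10*x + 25

The characteristic polynomial is χ_A(x) = (x + 5)^3, so the eigenvalues are known. The minimal polynomial is
  m_A(x) = Π_λ (x − λ)^{k_λ}
where k_λ is the size of the *largest* Jordan block for λ (equivalently, the smallest k with (A − λI)^k v = 0 for every generalised eigenvector v of λ).

  λ = -5: largest Jordan block has size 2, contributing (x + 5)^2

So m_A(x) = (x + 5)^2 = x^2 + 10*x + 25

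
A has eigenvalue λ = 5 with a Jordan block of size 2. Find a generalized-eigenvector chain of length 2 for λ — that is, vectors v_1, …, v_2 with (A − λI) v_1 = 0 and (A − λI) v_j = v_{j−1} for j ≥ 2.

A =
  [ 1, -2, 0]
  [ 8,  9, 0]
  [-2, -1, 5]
A Jordan chain for λ = 5 of length 2:
v_1 = (-4, 8, -2)ᵀ
v_2 = (1, 0, 0)ᵀ

Let N = A − (5)·I. We want v_2 with N^2 v_2 = 0 but N^1 v_2 ≠ 0; then v_{j-1} := N · v_j for j = 2, …, 2.

Pick v_2 = (1, 0, 0)ᵀ.
Then v_1 = N · v_2 = (-4, 8, -2)ᵀ.

Sanity check: (A − (5)·I) v_1 = (0, 0, 0)ᵀ = 0. ✓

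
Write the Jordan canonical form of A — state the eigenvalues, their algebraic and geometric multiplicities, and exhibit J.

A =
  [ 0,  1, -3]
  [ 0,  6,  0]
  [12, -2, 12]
J_2(6) ⊕ J_1(6)

The characteristic polynomial is
  det(x·I − A) = x^3 - 18*x^2 + 108*x - 216 = (x - 6)^3

Eigenvalues and multiplicities (the geometric multiplicity of λ is n − rank(A − λI), which equals the number of Jordan blocks for λ):
  λ = 6: algebraic multiplicity = 3, geometric multiplicity = 2

Determining the block sizes for each eigenvalue:
  λ = 6: 2 blocks summing to 3 forces exactly one block of size 2 and the rest size 1 → block sizes [2, 1]

Assembling the blocks gives a Jordan form
J =
  [6, 1, 0]
  [0, 6, 0]
  [0, 0, 6]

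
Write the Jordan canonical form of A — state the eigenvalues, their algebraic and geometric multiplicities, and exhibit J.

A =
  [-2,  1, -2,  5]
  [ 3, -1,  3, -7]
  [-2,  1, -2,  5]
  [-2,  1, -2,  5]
J_3(0) ⊕ J_1(0)

The characteristic polynomial is
  det(x·I − A) = x^4

Eigenvalues and multiplicities (the geometric multiplicity of λ is n − rank(A − λI), which equals the number of Jordan blocks for λ):
  λ = 0: algebraic multiplicity = 4, geometric multiplicity = 2

Determining the block sizes for each eigenvalue:
  λ = 0: with am = 4 and gm = 2, the partition is not yet determined (e.g. several partitions of 4 into 2 parts exist). Let N = A − (0)·I. Computing rank(N^1) = 2, rank(N^2) = 1, rank(N^3) = 0; the number of blocks of size ≥ j is rank(N^{j−1}) − rank(N^j), giving [2, 1, 1]. So we have 1 block(s) of size 3, 1 block(s) of size 1 → block sizes [3, 1]

Assembling the blocks gives a Jordan form
J =
  [0, 1, 0, 0]
  [0, 0, 1, 0]
  [0, 0, 0, 0]
  [0, 0, 0, 0]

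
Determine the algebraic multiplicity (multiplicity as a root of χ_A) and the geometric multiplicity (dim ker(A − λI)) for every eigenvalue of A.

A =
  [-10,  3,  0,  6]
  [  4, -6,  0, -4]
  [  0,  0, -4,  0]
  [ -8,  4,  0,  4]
λ = -4: alg = 4, geom = 3

Step 1 — factor the characteristic polynomial to read off the algebraic multiplicities:
  χ_A(x) = (x + 4)^4

Step 2 — compute geometric multiplicities via the rank-nullity identity g(λ) = n − rank(A − λI):
  rank(A − (-4)·I) = 1, so dim ker(A − (-4)·I) = n − 1 = 3

Summary:
  λ = -4: algebraic multiplicity = 4, geometric multiplicity = 3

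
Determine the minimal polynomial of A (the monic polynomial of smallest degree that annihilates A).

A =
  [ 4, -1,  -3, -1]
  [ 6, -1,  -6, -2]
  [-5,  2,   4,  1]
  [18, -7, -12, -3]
x^2 - 2*x + 1

The characteristic polynomial is χ_A(x) = (x - 1)^4, so the eigenvalues are known. The minimal polynomial is
  m_A(x) = Π_λ (x − λ)^{k_λ}
where k_λ is the size of the *largest* Jordan block for λ (equivalently, the smallest k with (A − λI)^k v = 0 for every generalised eigenvector v of λ).

  λ = 1: largest Jordan block has size 2, contributing (x − 1)^2

So m_A(x) = (x - 1)^2 = x^2 - 2*x + 1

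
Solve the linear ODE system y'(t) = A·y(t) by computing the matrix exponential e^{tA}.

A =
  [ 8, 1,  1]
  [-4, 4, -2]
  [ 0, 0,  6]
e^{tA} =
  [2*t*exp(6*t) + exp(6*t), t*exp(6*t), t*exp(6*t)]
  [-4*t*exp(6*t), -2*t*exp(6*t) + exp(6*t), -2*t*exp(6*t)]
  [0, 0, exp(6*t)]

Strategy: write A = P · J · P⁻¹ where J is a Jordan canonical form, so e^{tA} = P · e^{tJ} · P⁻¹, and e^{tJ} can be computed block-by-block.

A has Jordan form
J =
  [6, 1, 0]
  [0, 6, 0]
  [0, 0, 6]
(up to reordering of blocks).

Per-block formulas:
  For a 2×2 Jordan block J_2(6): exp(t · J_2(6)) = e^(6t)·(I + t·N), where N is the 2×2 nilpotent shift.
  For a 1×1 block at λ = 6: exp(t · [6]) = [e^(6t)].

After assembling e^{tJ} and conjugating by P, we get:

e^{tA} =
  [2*t*exp(6*t) + exp(6*t), t*exp(6*t), t*exp(6*t)]
  [-4*t*exp(6*t), -2*t*exp(6*t) + exp(6*t), -2*t*exp(6*t)]
  [0, 0, exp(6*t)]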